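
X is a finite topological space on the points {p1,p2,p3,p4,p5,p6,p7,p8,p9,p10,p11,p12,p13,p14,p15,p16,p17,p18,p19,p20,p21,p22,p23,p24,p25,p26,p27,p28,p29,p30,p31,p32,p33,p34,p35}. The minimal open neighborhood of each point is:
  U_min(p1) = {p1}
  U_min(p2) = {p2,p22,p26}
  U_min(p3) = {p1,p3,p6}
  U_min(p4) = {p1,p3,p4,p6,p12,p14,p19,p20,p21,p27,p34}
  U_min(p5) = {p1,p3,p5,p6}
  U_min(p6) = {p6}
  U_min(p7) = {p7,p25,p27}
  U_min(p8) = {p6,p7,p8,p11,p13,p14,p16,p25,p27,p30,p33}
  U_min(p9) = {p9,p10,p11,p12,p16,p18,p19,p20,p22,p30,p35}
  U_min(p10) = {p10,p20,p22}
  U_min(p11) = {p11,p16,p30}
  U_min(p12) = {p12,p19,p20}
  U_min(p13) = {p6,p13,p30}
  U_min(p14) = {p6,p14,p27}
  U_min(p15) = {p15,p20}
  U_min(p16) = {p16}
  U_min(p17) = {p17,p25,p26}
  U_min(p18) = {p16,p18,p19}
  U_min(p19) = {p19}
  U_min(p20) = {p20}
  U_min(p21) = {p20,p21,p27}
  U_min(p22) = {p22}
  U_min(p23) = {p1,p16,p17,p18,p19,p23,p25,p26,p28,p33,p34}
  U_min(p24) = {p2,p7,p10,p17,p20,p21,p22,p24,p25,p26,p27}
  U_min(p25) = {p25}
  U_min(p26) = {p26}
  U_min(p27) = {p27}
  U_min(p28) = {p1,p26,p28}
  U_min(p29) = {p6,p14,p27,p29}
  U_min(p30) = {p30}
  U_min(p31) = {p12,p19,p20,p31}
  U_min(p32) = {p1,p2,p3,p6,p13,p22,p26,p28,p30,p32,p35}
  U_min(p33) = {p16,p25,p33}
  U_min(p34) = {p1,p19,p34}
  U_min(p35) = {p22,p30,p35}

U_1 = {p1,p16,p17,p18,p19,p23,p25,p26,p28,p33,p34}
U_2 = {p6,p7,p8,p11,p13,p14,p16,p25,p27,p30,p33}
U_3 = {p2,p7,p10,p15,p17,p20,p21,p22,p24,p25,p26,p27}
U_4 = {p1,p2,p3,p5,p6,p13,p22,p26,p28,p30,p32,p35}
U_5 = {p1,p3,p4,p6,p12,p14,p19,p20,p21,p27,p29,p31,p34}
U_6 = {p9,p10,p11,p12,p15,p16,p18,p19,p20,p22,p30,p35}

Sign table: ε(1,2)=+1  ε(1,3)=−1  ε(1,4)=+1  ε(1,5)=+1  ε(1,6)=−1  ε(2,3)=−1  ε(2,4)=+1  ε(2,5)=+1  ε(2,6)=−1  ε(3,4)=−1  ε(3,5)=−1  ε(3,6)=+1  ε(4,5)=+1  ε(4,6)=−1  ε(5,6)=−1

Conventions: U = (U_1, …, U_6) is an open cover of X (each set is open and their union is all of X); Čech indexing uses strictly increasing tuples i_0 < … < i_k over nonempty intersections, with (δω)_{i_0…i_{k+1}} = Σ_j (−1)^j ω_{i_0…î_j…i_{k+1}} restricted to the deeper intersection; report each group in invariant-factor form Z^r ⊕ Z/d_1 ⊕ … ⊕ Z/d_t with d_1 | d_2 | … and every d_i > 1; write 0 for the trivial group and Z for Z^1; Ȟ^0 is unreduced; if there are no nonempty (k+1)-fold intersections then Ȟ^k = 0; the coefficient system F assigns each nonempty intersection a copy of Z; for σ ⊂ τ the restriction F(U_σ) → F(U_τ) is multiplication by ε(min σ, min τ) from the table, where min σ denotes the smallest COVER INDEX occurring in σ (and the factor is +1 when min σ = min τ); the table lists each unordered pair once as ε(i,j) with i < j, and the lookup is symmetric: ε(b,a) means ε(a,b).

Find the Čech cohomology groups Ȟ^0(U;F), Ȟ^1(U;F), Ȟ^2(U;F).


Ȟ^0 = Z; Ȟ^1 = 0; Ȟ^2 = Z/2

intersection data:
  U12={p16,p25,p33} U13={p17,p25,p26} U14={p1,p26,p28} U15={p1,p19,p34} U16={p16,p18,p19} U23={p7,p25,p27} U24={p6,p13,p30} U25={p6,p14,p27} U26={p11,p16,p30} U34={p2,p22,p26} U35={p20,p21,p27} U36={p10,p15,p20,p22} U45={p1,p3,p6} U46={p22,p30,p35} U56={p12,p19,p20}
  U123={p25} U126={p16} U134={p26} U145={p1} U156={p19} U235={p27} U245={p6} U246={p30} U346={p22} U356={p20}
C dims 6,15,10; δ0: rk 5, SNF 1^5; δ1: rk 10, SNF 1^9·2
Ȟ^0 = (6 − 5) − 0 = 1, so Ȟ^0 ≅ Z
Ȟ^1 = (15 − 10) − 5 = 0, so Ȟ^1 ≅ 0
Ȟ^2 = (10 − 0) − 10 = 0 plus torsion [2], so Ȟ^2 ≅ Z/2


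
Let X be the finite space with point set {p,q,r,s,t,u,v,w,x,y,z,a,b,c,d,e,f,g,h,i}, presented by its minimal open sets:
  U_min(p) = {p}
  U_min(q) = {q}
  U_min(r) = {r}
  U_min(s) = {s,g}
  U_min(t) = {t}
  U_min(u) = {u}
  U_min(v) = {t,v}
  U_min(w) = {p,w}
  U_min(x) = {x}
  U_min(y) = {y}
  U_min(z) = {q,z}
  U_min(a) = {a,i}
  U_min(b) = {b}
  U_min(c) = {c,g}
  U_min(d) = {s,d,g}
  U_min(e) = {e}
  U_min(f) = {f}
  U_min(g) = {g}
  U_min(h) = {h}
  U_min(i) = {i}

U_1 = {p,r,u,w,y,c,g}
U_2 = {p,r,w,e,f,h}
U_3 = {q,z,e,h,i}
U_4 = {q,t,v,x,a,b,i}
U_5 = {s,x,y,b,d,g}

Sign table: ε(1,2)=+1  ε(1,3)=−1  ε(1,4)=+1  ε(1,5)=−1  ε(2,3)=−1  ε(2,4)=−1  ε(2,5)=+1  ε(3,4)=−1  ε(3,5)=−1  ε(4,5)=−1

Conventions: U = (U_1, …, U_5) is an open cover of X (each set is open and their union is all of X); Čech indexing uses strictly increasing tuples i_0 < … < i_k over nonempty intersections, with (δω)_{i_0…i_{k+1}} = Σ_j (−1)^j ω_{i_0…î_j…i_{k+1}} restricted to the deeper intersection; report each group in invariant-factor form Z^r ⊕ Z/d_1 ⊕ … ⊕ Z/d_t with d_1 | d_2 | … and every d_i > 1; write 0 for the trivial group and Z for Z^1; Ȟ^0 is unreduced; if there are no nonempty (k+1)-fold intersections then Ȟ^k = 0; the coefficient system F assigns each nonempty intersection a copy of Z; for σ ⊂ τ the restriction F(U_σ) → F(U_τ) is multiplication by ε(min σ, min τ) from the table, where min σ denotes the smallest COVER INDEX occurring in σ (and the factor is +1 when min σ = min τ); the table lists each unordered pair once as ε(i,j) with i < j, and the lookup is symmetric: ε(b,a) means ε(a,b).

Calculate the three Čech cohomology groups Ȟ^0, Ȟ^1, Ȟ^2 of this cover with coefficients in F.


Ȟ^0 ≅ Z, Ȟ^1 ≅ Z and Ȟ^2 ≅ 0

nonempty overlaps:
  U12={p,r,w} U15={y,g} U23={e,h} U34={q,i} U45={x,b}
C dims 5,5; δ0: rk 4, SNF 1^4
degree 0: 5−4−0 = 1 → Ȟ^0 ≅ Z
degree 1: 5−0−4 = 1 → Ȟ^1 ≅ Z
degree 2: 0−0−0 = 0 → Ȟ^2 ≅ 0


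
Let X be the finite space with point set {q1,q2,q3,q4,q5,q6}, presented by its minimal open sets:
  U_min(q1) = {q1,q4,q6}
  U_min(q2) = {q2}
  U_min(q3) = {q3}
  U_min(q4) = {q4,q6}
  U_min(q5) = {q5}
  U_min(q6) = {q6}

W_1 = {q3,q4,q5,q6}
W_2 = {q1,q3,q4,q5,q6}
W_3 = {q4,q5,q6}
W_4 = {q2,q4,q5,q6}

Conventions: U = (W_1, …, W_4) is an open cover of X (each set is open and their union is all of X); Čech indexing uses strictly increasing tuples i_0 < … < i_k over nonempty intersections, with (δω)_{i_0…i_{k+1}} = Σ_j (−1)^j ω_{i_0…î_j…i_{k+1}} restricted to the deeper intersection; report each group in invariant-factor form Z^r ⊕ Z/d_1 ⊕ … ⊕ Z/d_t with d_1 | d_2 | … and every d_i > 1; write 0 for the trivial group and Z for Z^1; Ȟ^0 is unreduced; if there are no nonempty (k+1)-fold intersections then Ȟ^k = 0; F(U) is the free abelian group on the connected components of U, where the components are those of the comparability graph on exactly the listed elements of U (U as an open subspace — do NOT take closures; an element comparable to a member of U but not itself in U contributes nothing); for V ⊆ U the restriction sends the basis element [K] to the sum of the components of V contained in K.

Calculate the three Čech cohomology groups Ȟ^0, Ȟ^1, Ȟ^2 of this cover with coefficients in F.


nonempty overlaps:
  W12={q3,q4,q5,q6} W13={q4,q5,q6} W14={q4,q5,q6} W23={q4,q5,q6} W24={q4,q5,q6} W34={q4,q5,q6}
  W123={q4,q5,q6} W124={q4,q5,q6} W134={q4,q5,q6} W234={q4,q5,q6}
  W1234={q4,q5,q6}
components per intersection:
  W1: {q3} {q4,q6} {q5}
  W2: {q1,q4,q6} {q3} {q5}
  W3: {q4,q6} {q5}
  W4: {q2} {q4,q6} {q5}
  W12: {q3} {q4,q6} {q5}
  W13: {q4,q6} {q5}
  W14: {q4,q6} {q5}
  W23: {q4,q6} {q5}
  W24: {q4,q6} {q5}
  W34: {q4,q6} {q5}
  W123: {q4,q6} {q5}
  W124: {q4,q6} {q5}
  W134: {q4,q6} {q5}
  W234: {q4,q6} {q5}
  W1234: {q4,q6} {q5}
C dims 11,13,8,2; δ0: rk 7, SNF 1^7; δ1: rk 6, SNF 1^6; δ2: rk 2, SNF 1^2
degree 0: 11−7−0 = 4 → Ȟ^0 ≅ Z^4
degree 1: 13−6−7 = 0 → Ȟ^1 ≅ 0
degree 2: 8−2−6 = 0 → Ȟ^2 ≅ 0

Ȟ^0(U;F) ≅ Z^4; Ȟ^1(U;F) ≅ 0; Ȟ^2(U;F) ≅ 0


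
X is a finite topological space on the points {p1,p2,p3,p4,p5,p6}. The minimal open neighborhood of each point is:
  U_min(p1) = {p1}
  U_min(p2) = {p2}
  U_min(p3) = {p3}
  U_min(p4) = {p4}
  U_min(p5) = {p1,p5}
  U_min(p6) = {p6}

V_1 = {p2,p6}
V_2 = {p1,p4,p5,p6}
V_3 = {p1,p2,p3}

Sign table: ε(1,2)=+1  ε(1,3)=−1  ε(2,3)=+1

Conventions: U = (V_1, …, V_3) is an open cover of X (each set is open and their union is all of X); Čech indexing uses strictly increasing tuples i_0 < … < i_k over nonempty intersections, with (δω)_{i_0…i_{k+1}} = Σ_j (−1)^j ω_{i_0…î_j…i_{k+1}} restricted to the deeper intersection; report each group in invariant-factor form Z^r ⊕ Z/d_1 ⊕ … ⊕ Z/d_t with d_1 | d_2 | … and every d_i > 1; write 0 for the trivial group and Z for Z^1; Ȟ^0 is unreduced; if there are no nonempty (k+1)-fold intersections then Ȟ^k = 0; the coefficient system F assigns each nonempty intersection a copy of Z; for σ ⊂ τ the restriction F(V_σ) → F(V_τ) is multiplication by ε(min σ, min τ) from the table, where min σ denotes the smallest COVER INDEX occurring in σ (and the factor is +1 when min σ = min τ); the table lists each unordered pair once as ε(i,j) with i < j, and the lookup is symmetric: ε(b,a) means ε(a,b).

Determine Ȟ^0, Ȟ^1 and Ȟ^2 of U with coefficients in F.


nerve simplices:
  V12={p6} V13={p2} V23={p1}
C dims 3,3; δ0: rk 3, SNF 1^2·2
degree 0: 3−3−0 = 0 → Ȟ^0 ≅ 0
degree 1: 3−0−3 = 0 plus torsion [2] → Ȟ^1 ≅ Z/2
degree 2: 0−0−0 = 0 → Ȟ^2 ≅ 0

Ȟ^0(U;F) ≅ 0; Ȟ^1(U;F) ≅ Z/2; Ȟ^2(U;F) ≅ 0


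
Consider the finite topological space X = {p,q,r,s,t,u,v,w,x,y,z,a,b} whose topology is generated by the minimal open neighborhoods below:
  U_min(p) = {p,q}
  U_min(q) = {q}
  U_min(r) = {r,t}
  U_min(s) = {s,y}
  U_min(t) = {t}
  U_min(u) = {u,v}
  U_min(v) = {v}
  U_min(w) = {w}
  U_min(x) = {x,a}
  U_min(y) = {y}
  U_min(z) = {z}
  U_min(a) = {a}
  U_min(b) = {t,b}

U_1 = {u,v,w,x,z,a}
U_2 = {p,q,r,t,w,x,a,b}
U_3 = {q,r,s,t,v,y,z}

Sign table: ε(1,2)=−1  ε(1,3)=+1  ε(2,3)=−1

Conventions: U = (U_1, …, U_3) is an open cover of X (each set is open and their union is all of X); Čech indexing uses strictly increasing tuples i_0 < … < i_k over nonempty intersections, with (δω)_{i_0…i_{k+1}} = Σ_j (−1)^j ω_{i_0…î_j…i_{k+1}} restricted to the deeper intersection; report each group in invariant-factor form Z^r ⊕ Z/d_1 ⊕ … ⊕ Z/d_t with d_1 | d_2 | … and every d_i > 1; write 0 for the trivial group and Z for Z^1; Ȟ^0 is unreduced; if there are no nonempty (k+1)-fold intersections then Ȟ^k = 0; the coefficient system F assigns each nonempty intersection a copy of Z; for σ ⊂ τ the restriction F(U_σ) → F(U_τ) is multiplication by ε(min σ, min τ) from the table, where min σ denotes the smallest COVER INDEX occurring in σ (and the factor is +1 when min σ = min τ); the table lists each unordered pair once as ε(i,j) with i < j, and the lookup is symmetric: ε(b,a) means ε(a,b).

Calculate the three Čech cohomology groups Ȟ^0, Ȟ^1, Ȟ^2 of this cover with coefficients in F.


intersection data:
  U12={w,x,a} U13={v,z} U23={q,r,t}
C dims 3,3; δ0: rk 2, SNF 1^2
Ȟ^0 = (3 − 2) − 0 = 1, so Ȟ^0 ≅ Z
Ȟ^1 = (3 − 0) − 2 = 1, so Ȟ^1 ≅ Z
Ȟ^2 = (0 − 0) − 0 = 0, so Ȟ^2 ≅ 0

Ȟ^0 = Z, Ȟ^1 = Z and Ȟ^2 = 0


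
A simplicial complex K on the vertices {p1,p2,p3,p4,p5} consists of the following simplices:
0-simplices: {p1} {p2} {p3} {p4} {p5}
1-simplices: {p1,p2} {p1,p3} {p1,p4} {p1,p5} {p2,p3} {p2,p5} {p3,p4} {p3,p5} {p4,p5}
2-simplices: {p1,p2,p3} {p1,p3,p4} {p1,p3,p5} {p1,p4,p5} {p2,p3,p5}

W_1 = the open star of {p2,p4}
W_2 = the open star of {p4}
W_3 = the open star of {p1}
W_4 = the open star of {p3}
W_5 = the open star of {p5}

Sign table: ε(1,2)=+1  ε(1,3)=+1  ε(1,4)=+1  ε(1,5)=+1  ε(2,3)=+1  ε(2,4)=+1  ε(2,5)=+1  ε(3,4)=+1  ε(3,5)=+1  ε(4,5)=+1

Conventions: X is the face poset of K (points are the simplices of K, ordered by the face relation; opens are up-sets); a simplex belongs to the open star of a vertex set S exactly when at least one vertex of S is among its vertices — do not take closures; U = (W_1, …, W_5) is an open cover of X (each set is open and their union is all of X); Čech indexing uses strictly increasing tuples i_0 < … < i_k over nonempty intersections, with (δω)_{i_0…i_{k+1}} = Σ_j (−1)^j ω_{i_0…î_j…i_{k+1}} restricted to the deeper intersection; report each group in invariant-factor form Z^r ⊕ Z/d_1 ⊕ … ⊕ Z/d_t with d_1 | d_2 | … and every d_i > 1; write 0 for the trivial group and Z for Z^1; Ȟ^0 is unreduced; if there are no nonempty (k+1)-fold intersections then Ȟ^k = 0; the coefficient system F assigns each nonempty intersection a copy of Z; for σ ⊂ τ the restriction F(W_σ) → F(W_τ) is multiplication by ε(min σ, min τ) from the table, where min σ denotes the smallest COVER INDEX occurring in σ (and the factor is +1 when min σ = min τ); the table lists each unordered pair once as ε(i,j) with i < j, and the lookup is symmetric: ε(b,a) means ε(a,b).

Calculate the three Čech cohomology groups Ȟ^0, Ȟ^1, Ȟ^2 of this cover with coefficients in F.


nonempty intersections:
  W1={{p2},{p4},{p1,p2},{p1,p4},{p2,p3},{p2,p5},{p3,p4},{p4,p5},{p1,p2,p3},{p1,p3,p4},{p1,p4,p5},{p2,p3,p5}} W2={{p4},{p1,p4},{p3,p4},{p4,p5},{p1,p3,p4},{p1,p4,p5}} W3={{p1},{p1,p2},{p1,p3},{p1,p4},{p1,p5},{p1,p2,p3},{p1,p3,p4},{p1,p3,p5},{p1,p4,p5}} W4={{p3},{p1,p3},{p2,p3},{p3,p4},{p3,p5},{p1,p2,p3},{p1,p3,p4},{p1,p3,p5},{p2,p3,p5}} W5={{p5},{p1,p5},{p2,p5},{p3,p5},{p4,p5},{p1,p3,p5},{p1,p4,p5},{p2,p3,p5}}
  W12={{p4},{p1,p4},{p3,p4},{p4,p5},{p1,p3,p4},{p1,p4,p5}} W13={{p1,p2},{p1,p4},{p1,p2,p3},{p1,p3,p4},{p1,p4,p5}} W14={{p2,p3},{p3,p4},{p1,p2,p3},{p1,p3,p4},{p2,p3,p5}} W15={{p2,p5},{p4,p5},{p1,p4,p5},{p2,p3,p5}} W23={{p1,p4},{p1,p3,p4},{p1,p4,p5}} W24={{p3,p4},{p1,p3,p4}} W25={{p4,p5},{p1,p4,p5}} W34={{p1,p3},{p1,p2,p3},{p1,p3,p4},{p1,p3,p5}} W35={{p1,p5},{p1,p3,p5},{p1,p4,p5}} W45={{p3,p5},{p1,p3,p5},{p2,p3,p5}}
  W123={{p1,p4},{p1,p3,p4},{p1,p4,p5}} W124={{p3,p4},{p1,p3,p4}} W125={{p4,p5},{p1,p4,p5}} W134={{p1,p2,p3},{p1,p3,p4}} W135={{p1,p4,p5}} W145={{p2,p3,p5}} W234={{p1,p3,p4}} W235={{p1,p4,p5}} W345={{p1,p3,p5}}
  W1234={{p1,p3,p4}} W1235={{p1,p4,p5}}
C dims 5,10,9,2; δ0: rk 4, SNF 1^4; δ1: rk 6, SNF 1^6; δ2: rk 2, SNF 1^2
Ȟ^0: (5−4)−0=1 ⇒ Z
Ȟ^1: (10−6)−4=0 ⇒ 0
Ȟ^2: (9−2)−6=1 ⇒ Z

Ȟ^0 ≅ Z, Ȟ^1 ≅ 0 and Ȟ^2 ≅ Z


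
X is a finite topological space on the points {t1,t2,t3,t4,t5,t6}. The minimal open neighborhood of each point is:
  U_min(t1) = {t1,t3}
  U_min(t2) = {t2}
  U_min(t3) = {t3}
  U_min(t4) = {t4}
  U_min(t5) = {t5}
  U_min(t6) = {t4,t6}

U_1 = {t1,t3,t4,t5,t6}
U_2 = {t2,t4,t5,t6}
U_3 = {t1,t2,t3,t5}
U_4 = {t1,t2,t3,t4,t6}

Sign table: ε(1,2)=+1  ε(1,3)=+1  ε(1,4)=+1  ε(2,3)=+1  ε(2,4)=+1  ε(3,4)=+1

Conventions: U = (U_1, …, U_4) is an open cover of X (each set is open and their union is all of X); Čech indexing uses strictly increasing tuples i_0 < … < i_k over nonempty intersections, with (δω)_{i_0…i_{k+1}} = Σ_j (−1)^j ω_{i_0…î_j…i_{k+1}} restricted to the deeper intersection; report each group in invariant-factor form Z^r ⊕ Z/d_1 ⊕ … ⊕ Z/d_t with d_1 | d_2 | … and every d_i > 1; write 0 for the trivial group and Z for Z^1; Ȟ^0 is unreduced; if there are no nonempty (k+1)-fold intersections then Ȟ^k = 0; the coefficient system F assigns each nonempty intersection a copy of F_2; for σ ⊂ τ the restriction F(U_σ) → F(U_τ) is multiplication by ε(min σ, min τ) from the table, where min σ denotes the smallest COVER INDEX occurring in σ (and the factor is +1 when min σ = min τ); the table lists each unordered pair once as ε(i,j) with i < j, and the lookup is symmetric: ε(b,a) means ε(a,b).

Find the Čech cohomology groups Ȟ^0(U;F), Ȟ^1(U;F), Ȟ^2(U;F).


intersection data:
  U12={t4,t5,t6} U13={t1,t3,t5} U14={t1,t3,t4,t6} U23={t2,t5} U24={t2,t4,t6} U34={t1,t2,t3}
  U123={t5} U124={t4,t6} U134={t1,t3} U234={t2}
C dims 4,6,4; δ0: rk_F2 3; δ1: rk_F2 3
Ȟ^0 = (4 − 3) − 0 = 1, so Ȟ^0 ≅ Z/2
Ȟ^1 = (6 − 3) − 3 = 0, so Ȟ^1 ≅ 0
Ȟ^2 = (4 − 0) − 3 = 1, so Ȟ^2 ≅ Z/2

Ȟ^0 ≅ Z/2, Ȟ^1 ≅ 0, Ȟ^2 ≅ Z/2


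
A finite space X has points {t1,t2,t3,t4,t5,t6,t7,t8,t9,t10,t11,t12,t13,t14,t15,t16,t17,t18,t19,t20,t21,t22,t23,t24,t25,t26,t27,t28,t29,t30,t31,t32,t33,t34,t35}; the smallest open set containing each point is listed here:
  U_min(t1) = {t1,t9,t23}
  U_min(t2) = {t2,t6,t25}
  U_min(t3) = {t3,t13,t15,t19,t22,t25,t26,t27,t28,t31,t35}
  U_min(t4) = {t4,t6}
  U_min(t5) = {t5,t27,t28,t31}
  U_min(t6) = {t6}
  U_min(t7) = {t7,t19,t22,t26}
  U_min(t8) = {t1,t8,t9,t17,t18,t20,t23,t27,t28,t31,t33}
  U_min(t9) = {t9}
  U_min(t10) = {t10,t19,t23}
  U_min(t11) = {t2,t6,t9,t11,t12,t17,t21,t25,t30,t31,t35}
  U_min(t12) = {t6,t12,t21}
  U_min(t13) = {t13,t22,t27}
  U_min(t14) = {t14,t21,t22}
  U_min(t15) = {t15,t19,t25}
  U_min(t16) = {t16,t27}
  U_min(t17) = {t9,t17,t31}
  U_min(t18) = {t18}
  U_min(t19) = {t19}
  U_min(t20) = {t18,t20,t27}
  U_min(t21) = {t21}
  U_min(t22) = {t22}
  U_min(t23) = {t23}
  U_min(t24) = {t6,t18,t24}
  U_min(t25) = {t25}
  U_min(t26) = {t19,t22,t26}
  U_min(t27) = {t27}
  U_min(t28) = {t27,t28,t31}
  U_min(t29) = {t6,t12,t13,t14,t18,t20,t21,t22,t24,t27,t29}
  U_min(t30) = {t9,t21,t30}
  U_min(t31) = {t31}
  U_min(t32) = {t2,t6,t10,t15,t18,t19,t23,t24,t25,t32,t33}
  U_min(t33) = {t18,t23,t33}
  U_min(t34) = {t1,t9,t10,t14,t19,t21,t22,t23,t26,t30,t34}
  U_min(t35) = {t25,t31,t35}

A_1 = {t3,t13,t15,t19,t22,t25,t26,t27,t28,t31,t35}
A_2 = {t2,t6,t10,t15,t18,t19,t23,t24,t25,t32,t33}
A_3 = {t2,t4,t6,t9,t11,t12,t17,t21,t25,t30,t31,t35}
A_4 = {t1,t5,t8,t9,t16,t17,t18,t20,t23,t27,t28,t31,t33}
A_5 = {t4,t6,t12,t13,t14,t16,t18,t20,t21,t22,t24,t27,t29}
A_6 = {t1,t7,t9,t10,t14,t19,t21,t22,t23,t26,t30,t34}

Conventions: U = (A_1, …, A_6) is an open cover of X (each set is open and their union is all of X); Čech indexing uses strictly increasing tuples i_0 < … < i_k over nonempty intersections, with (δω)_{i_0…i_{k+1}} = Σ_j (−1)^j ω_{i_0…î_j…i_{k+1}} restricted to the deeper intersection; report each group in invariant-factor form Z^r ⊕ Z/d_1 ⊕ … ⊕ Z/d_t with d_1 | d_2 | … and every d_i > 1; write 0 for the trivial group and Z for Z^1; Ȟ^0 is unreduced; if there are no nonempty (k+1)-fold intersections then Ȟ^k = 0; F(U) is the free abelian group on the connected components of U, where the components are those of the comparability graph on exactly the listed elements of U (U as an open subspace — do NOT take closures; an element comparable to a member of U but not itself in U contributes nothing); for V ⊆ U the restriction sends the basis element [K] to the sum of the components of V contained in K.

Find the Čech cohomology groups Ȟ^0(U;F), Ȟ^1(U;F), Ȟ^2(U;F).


nonempty intersections:
  A12={t15,t19,t25} A13={t25,t31,t35} A14={t27,t28,t31} A15={t13,t22,t27} A16={t19,t22,t26} A23={t2,t6,t25} A24={t18,t23,t33} A25={t6,t18,t24} A26={t10,t19,t23} A34={t9,t17,t31} A35={t4,t6,t12,t21} A36={t9,t21,t30} A45={t16,t18,t20,t27} A46={t1,t9,t23} A56={t14,t21,t22}
  A123={t25} A126={t19} A134={t31} A145={t27} A156={t22} A235={t6} A245={t18} A246={t23} A346={t9} A356={t21}
components per intersection:
  A1: {t3,t13,t15,t19,t22,t25,t26,t27,t28,t31,t35}
  A2: {t2,t6,t10,t15,t18,t19,t23,t24,t25,t32,t33}
  A3: {t2,t4,t6,t9,t11,t12,t17,t21,t25,t30,t31,t35}
  A4: {t1,t5,t8,t9,t16,t17,t18,t20,t23,t27,t28,t31,t33}
  A5: {t4,t6,t12,t13,t14,t16,t18,t20,t21,t22,t24,t27,t29}
  A6: {t1,t7,t9,t10,t14,t19,t21,t22,t23,t26,t30,t34}
  A12: {t15,t19,t25}
  A13: {t25,t31,t35}
  A14: {t27,t28,t31}
  A15: {t13,t22,t27}
  A16: {t19,t22,t26}
  A23: {t2,t6,t25}
  A24: {t18,t23,t33}
  A25: {t6,t18,t24}
  A26: {t10,t19,t23}
  A34: {t9,t17,t31}
  A35: {t4,t6,t12,t21}
  A36: {t9,t21,t30}
  A45: {t16,t18,t20,t27}
  A46: {t1,t9,t23}
  A56: {t14,t21,t22}
  A123: {t25}
  A126: {t19}
  A134: {t31}
  A145: {t27}
  A156: {t22}
  A235: {t6}
  A245: {t18}
  A246: {t23}
  A346: {t9}
  A356: {t21}
C dims 6,15,10; δ0: rk 5, SNF 1^5; δ1: rk 10, SNF 1^9·2
Ȟ^0: (6−5)−0=1 ⇒ Z
Ȟ^1: (15−10)−5=0 ⇒ 0
Ȟ^2: (10−0)−10=0 plus torsion [2] ⇒ Z/2

Ȟ^0(U;F) ≅ Z, Ȟ^1(U;F) ≅ 0 and Ȟ^2(U;F) ≅ Z/2


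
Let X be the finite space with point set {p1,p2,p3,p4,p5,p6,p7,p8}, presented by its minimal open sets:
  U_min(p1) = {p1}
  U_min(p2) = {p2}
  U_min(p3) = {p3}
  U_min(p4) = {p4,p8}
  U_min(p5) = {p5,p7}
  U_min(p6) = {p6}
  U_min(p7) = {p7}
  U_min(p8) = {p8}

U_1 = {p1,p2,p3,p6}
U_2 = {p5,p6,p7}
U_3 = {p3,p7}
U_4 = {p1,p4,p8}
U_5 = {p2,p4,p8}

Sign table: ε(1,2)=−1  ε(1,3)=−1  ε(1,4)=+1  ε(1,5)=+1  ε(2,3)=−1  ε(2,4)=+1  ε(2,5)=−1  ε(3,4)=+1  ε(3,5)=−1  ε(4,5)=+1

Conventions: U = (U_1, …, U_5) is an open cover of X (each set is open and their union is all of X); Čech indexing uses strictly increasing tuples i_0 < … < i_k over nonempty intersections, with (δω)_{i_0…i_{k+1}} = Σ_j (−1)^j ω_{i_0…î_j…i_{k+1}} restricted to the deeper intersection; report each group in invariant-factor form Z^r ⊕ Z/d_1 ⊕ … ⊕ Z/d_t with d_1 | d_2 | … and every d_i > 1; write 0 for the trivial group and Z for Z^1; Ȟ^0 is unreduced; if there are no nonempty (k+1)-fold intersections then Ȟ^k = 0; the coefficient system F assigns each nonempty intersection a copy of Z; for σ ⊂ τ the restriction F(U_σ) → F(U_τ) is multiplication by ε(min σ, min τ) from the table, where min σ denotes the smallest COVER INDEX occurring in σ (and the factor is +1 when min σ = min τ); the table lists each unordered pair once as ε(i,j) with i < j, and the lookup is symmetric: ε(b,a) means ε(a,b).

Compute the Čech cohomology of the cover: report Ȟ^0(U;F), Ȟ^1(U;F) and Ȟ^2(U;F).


Ȟ^0 ≅ 0, Ȟ^1 ≅ Z ⊕ Z/2, Ȟ^2 ≅ 0

nonempty intersections:
  U12={p6} U13={p3} U14={p1} U15={p2} U23={p7} U45={p4,p8}
C dims 5,6; δ0: rk 5, SNF 1^4·2
Ȟ^0: (5−5)−0=0 ⇒ 0
Ȟ^1: (6−0)−5=1 plus torsion [2] ⇒ Z ⊕ Z/2
Ȟ^2: (0−0)−0=0 ⇒ 0


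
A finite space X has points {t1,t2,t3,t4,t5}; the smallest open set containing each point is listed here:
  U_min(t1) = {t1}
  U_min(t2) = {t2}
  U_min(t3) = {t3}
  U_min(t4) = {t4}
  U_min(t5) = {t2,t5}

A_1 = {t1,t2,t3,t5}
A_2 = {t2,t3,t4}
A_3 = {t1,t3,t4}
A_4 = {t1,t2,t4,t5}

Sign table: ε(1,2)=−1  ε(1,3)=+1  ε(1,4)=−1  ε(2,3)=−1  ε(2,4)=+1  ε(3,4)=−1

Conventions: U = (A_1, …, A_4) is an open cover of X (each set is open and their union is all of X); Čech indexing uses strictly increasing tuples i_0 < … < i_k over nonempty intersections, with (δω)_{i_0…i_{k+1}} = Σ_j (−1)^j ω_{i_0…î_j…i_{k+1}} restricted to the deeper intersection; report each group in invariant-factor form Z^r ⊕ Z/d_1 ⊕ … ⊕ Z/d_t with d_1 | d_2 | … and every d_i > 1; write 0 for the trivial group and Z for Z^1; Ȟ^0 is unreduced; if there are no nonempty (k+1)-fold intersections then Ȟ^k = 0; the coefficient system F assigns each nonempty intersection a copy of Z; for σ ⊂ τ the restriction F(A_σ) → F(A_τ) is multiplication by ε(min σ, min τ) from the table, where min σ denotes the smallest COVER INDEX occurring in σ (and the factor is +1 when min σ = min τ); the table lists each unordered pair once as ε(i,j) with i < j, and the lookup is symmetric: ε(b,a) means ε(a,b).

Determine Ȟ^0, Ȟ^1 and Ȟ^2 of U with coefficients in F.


nerve simplices:
  A12={t2,t3} A13={t1,t3} A14={t1,t2,t5} A23={t3,t4} A24={t2,t4} A34={t1,t4}
  A123={t3} A124={t2} A134={t1} A234={t4}
C dims 4,6,4; δ0: rk 3, SNF 1^3; δ1: rk 3, SNF 1^3
degree 0: 4−3−0 = 1 → Ȟ^0 ≅ Z
degree 1: 6−3−3 = 0 → Ȟ^1 ≅ 0
degree 2: 4−0−3 = 1 → Ȟ^2 ≅ Z

Ȟ^0(U;F) ≅ Z; Ȟ^1(U;F) ≅ 0; Ȟ^2(U;F) ≅ Z


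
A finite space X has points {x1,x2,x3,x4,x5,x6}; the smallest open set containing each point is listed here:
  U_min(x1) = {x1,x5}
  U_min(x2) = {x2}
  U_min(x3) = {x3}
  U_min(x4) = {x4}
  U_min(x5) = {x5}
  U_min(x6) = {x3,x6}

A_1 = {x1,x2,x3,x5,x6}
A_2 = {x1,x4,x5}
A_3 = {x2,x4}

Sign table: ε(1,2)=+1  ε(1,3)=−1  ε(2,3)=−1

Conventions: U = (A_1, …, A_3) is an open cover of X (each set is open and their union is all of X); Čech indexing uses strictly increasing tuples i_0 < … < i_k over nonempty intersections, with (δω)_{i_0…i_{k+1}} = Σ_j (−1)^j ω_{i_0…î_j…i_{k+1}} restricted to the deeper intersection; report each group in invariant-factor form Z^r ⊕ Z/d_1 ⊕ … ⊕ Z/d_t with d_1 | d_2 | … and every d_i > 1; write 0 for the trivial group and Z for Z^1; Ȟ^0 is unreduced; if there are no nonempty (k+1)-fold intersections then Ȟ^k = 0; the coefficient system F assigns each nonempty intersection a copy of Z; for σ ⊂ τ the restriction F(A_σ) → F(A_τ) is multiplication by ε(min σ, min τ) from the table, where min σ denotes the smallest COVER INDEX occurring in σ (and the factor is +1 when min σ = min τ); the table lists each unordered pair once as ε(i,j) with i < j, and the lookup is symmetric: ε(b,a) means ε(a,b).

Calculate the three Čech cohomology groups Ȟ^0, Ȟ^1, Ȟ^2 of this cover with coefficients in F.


Ȟ^0 ≅ Z; Ȟ^1 ≅ Z; Ȟ^2 ≅ 0

intersection data:
  A12={x1,x5} A13={x2} A23={x4}
C dims 3,3; δ0: rk 2, SNF 1^2
Ȟ^0 = (3 − 2) − 0 = 1, so Ȟ^0 ≅ Z
Ȟ^1 = (3 − 0) − 2 = 1, so Ȟ^1 ≅ Z
Ȟ^2 = (0 − 0) − 0 = 0, so Ȟ^2 ≅ 0


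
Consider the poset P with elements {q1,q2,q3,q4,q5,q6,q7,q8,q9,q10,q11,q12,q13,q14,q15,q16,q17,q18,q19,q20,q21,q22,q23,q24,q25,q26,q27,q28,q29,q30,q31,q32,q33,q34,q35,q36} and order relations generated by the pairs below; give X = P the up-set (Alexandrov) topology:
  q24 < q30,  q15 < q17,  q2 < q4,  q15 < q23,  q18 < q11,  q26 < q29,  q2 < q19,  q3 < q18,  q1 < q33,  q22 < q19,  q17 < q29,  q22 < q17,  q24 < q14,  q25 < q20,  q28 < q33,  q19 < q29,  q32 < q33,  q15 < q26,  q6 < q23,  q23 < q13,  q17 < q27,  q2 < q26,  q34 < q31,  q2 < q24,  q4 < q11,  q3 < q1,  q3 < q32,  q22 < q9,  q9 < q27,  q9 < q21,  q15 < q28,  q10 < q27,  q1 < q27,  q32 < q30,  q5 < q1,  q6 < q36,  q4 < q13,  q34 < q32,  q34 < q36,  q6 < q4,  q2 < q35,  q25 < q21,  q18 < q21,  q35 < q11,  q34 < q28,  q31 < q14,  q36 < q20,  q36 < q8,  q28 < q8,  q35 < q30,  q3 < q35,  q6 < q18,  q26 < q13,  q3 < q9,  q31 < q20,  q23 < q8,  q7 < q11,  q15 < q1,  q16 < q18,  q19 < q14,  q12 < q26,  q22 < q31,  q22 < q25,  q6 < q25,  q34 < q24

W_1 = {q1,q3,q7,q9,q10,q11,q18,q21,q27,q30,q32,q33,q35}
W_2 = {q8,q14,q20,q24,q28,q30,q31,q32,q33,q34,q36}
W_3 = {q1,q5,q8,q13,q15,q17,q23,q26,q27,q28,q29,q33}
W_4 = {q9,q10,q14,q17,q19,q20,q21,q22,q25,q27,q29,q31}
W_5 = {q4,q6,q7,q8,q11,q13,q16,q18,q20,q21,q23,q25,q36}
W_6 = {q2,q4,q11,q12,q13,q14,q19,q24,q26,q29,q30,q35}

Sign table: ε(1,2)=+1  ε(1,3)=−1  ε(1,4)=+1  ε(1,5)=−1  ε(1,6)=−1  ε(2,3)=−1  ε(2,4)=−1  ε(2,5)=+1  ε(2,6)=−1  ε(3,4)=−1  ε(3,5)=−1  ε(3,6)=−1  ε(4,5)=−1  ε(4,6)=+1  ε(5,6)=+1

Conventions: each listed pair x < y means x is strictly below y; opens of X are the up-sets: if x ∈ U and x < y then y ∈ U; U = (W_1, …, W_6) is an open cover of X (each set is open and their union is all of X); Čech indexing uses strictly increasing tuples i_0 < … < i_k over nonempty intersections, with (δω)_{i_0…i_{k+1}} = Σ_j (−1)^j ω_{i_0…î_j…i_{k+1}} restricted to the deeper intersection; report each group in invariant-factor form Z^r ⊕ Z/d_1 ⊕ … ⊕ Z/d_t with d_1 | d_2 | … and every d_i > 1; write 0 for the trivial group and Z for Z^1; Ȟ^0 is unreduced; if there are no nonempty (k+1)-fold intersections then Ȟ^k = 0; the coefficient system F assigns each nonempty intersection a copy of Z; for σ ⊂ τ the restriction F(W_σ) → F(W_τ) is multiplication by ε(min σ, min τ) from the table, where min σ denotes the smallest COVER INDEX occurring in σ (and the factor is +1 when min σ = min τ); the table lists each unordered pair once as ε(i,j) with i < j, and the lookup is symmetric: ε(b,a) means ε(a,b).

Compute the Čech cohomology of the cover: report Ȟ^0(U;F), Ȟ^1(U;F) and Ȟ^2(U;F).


Ȟ^0(U;F) ≅ 0, Ȟ^1(U;F) ≅ Z/2 and Ȟ^2(U;F) ≅ Z

nonempty intersections:
  W12={q30,q32,q33} W13={q1,q27,q33} W14={q9,q10,q21,q27} W15={q7,q11,q18,q21} W16={q11,q30,q35} W23={q8,q28,q33} W24={q14,q20,q31} W25={q8,q20,q36} W26={q14,q24,q30} W34={q17,q27,q29} W35={q8,q13,q23} W36={q13,q26,q29} W45={q20,q21,q25} W46={q14,q19,q29} W56={q4,q11,q13}
  W123={q33} W126={q30} W134={q27} W145={q21} W156={q11} W235={q8} W245={q20} W246={q14} W346={q29} W356={q13}
C dims 6,15,10; δ0: rk 6, SNF 1^5·2; δ1: rk 9, SNF 1^9
Ȟ^0: (6−6)−0=0 ⇒ 0
Ȟ^1: (15−9)−6=0 plus torsion [2] ⇒ Z/2
Ȟ^2: (10−0)−9=1 ⇒ Z


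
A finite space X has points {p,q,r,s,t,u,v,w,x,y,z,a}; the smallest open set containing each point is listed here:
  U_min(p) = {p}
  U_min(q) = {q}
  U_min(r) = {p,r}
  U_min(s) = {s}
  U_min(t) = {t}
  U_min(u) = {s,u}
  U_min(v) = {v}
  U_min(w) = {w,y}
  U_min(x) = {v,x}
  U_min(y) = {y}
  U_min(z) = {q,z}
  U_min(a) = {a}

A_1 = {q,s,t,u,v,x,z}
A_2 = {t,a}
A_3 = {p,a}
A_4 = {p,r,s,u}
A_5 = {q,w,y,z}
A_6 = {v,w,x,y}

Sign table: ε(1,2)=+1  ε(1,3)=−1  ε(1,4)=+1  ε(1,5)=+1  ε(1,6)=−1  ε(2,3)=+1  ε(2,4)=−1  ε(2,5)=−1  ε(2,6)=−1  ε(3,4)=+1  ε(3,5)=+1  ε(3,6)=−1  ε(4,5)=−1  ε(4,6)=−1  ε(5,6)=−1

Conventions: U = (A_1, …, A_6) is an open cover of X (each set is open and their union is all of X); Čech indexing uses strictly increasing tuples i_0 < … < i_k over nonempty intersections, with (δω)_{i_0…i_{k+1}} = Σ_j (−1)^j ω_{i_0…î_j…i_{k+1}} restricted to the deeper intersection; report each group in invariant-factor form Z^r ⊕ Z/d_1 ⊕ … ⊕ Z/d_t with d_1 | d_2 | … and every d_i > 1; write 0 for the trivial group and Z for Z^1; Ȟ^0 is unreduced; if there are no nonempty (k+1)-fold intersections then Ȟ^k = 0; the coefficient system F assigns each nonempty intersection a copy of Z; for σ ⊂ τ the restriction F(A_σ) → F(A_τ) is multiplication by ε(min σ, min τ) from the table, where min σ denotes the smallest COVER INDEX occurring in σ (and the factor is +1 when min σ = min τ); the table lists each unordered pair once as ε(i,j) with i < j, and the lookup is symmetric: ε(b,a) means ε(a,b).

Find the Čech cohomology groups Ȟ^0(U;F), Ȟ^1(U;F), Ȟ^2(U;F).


Ȟ^0(U;F) ≅ Z, Ȟ^1(U;F) ≅ Z^2, Ȟ^2(U;F) ≅ 0

nonempty overlaps:
  A12={t} A14={s,u} A15={q,z} A16={v,x} A23={a} A34={p} A56={w,y}
C dims 6,7; δ0: rk 5, SNF 1^5
degree 0: 6−5−0 = 1 → Ȟ^0 ≅ Z
degree 1: 7−0−5 = 2 → Ȟ^1 ≅ Z^2
degree 2: 0−0−0 = 0 → Ȟ^2 ≅ 0


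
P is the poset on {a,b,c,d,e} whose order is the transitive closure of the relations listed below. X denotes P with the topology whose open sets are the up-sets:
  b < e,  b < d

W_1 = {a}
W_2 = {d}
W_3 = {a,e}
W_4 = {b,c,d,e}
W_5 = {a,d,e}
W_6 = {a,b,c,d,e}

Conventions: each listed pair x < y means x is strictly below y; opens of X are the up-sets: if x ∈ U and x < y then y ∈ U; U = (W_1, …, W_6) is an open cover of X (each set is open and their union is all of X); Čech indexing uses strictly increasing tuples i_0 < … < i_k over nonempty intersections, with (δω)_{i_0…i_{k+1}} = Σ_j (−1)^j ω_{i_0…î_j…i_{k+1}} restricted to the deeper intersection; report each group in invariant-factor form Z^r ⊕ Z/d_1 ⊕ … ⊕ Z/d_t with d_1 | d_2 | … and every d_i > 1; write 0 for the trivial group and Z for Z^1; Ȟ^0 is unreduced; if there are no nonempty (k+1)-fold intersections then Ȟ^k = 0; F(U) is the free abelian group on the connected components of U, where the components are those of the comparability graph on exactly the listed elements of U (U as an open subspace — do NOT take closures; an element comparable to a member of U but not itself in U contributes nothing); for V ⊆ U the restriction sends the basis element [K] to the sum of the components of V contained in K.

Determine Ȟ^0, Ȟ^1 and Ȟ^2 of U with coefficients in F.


Ȟ^0 = Z^3, Ȟ^1 = 0 and Ȟ^2 = 0

nonempty overlaps:
  W13={a} W15={a} W16={a} W24={d} W25={d} W26={d} W34={e} W35={a,e} W36={a,e} W45={d,e} W46={b,c,d,e} W56={a,d,e}
  W135={a} W136={a} W156={a} W245={d} W246={d} W256={d} W345={e} W346={e} W356={a,e} W456={d,e}
  W1356={a} W2456={d} W3456={e}
components per intersection:
  W1: {a}
  W2: {d}
  W3: {a} {e}
  W4: {b,d,e} {c}
  W5: {a} {d} {e}
  W6: {a} {b,d,e} {c}
  W13: {a}
  W15: {a}
  W16: {a}
  W24: {d}
  W25: {d}
  W26: {d}
  W34: {e}
  W35: {a} {e}
  W36: {a} {e}
  W45: {d} {e}
  W46: {b,d,e} {c}
  W56: {a} {d} {e}
  W135: {a}
  W136: {a}
  W156: {a}
  W245: {d}
  W246: {d}
  W256: {d}
  W345: {e}
  W346: {e}
  W356: {a} {e}
  W456: {d} {e}
  W1356: {a}
  W2456: {d}
  W3456: {e}
C dims 12,18,12,3; δ0: rk 9, SNF 1^9; δ1: rk 9, SNF 1^9; δ2: rk 3, SNF 1^3
degree 0: 12−9−0 = 3 → Ȟ^0 ≅ Z^3
degree 1: 18−9−9 = 0 → Ȟ^1 ≅ 0
degree 2: 12−3−9 = 0 → Ȟ^2 ≅ 0


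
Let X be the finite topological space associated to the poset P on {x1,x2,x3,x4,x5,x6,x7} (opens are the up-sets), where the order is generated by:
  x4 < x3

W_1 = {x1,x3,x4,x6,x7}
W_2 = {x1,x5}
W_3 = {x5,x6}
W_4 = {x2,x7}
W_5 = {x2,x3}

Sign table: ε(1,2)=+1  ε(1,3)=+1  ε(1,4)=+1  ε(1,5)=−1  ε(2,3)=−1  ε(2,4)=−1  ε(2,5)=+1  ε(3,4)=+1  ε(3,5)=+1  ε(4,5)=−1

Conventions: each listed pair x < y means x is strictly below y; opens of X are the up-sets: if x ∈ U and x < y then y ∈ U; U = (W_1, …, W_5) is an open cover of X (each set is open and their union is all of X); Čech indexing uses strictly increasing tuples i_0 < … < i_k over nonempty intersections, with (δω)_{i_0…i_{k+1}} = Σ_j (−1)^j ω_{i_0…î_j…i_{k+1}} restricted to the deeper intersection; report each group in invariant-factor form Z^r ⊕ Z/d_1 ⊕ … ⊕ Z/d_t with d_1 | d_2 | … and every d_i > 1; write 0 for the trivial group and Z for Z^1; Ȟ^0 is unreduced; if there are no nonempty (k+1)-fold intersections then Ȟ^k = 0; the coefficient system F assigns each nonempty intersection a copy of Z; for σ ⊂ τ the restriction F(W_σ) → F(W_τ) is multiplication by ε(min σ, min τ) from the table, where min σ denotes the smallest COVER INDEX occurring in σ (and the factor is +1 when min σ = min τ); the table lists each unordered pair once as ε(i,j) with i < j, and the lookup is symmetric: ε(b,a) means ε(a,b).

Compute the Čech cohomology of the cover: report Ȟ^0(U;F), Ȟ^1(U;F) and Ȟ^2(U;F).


nerve simplices:
  W12={x1} W13={x6} W14={x7} W15={x3} W23={x5} W45={x2}
C dims 5,6; δ0: rk 5, SNF 1^4·2
degree 0: 5−5−0 = 0 → Ȟ^0 ≅ 0
degree 1: 6−0−5 = 1 plus torsion [2] → Ȟ^1 ≅ Z ⊕ Z/2
degree 2: 0−0−0 = 0 → Ȟ^2 ≅ 0

Ȟ^0 = 0,  Ȟ^1 = Z ⊕ Z/2,  Ȟ^2 = 0


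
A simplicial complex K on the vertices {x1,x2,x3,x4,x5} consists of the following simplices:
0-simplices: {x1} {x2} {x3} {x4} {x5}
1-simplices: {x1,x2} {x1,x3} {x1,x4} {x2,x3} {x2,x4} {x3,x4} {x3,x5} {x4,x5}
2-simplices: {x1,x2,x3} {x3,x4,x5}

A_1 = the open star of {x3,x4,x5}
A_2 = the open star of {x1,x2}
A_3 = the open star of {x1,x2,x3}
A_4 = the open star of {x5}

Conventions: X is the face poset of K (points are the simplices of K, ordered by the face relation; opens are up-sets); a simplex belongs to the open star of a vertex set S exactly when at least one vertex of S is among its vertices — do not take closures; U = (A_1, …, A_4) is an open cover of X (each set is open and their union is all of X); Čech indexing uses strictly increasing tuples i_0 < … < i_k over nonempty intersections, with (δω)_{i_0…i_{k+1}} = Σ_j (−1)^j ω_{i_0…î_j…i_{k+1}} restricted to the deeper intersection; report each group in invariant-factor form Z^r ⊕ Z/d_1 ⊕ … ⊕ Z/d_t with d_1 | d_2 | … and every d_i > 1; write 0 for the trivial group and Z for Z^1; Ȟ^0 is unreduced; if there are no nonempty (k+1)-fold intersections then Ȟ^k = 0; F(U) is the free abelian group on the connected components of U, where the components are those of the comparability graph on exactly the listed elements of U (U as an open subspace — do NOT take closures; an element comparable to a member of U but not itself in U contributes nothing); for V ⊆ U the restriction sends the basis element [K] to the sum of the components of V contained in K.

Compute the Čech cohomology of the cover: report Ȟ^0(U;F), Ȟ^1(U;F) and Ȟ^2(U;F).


Ȟ^0 ≅ Z, Ȟ^1 ≅ Z^2, Ȟ^2 ≅ 0

nonempty intersections:
  A1={{x3},{x4},{x5},{x1,x3},{x1,x4},{x2,x3},{x2,x4},{x3,x4},{x3,x5},{x4,x5},{x1,x2,x3},{x3,x4,x5}} A2={{x1},{x2},{x1,x2},{x1,x3},{x1,x4},{x2,x3},{x2,x4},{x1,x2,x3}} A3={{x1},{x2},{x3},{x1,x2},{x1,x3},{x1,x4},{x2,x3},{x2,x4},{x3,x4},{x3,x5},{x1,x2,x3},{x3,x4,x5}} A4={{x5},{x3,x5},{x4,x5},{x3,x4,x5}}
  A12={{x1,x3},{x1,x4},{x2,x3},{x2,x4},{x1,x2,x3}} A13={{x3},{x1,x3},{x1,x4},{x2,x3},{x2,x4},{x3,x4},{x3,x5},{x1,x2,x3},{x3,x4,x5}} A14={{x5},{x3,x5},{x4,x5},{x3,x4,x5}} A23={{x1},{x2},{x1,x2},{x1,x3},{x1,x4},{x2,x3},{x2,x4},{x1,x2,x3}} A34={{x3,x5},{x3,x4,x5}}
  A123={{x1,x3},{x1,x4},{x2,x3},{x2,x4},{x1,x2,x3}} A134={{x3,x5},{x3,x4,x5}}
components per intersection:
  A1: {{x3},{x4},{x5},{x1,x3},{x1,x4},{x2,x3},{x2,x4},{x3,x4},{x3,x5},{x4,x5},{x1,x2,x3},{x3,x4,x5}}
  A2: {{x1},{x2},{x1,x2},{x1,x3},{x1,x4},{x2,x3},{x2,x4},{x1,x2,x3}}
  A3: {{x1},{x2},{x3},{x1,x2},{x1,x3},{x1,x4},{x2,x3},{x2,x4},{x3,x4},{x3,x5},{x1,x2,x3},{x3,x4,x5}}
  A4: {{x5},{x3,x5},{x4,x5},{x3,x4,x5}}
  A12: {{x1,x3},{x2,x3},{x1,x2,x3}} {{x1,x4}} {{x2,x4}}
  A13: {{x3},{x1,x3},{x2,x3},{x3,x4},{x3,x5},{x1,x2,x3},{x3,x4,x5}} {{x1,x4}} {{x2,x4}}
  A14: {{x5},{x3,x5},{x4,x5},{x3,x4,x5}}
  A23: {{x1},{x2},{x1,x2},{x1,x3},{x1,x4},{x2,x3},{x2,x4},{x1,x2,x3}}
  A34: {{x3,x5},{x3,x4,x5}}
  A123: {{x1,x3},{x2,x3},{x1,x2,x3}} {{x1,x4}} {{x2,x4}}
  A134: {{x3,x5},{x3,x4,x5}}
C dims 4,9,4; δ0: rk 3, SNF 1^3; δ1: rk 4, SNF 1^4
Ȟ^0: (4−3)−0=1 ⇒ Z
Ȟ^1: (9−4)−3=2 ⇒ Z^2
Ȟ^2: (4−0)−4=0 ⇒ 0


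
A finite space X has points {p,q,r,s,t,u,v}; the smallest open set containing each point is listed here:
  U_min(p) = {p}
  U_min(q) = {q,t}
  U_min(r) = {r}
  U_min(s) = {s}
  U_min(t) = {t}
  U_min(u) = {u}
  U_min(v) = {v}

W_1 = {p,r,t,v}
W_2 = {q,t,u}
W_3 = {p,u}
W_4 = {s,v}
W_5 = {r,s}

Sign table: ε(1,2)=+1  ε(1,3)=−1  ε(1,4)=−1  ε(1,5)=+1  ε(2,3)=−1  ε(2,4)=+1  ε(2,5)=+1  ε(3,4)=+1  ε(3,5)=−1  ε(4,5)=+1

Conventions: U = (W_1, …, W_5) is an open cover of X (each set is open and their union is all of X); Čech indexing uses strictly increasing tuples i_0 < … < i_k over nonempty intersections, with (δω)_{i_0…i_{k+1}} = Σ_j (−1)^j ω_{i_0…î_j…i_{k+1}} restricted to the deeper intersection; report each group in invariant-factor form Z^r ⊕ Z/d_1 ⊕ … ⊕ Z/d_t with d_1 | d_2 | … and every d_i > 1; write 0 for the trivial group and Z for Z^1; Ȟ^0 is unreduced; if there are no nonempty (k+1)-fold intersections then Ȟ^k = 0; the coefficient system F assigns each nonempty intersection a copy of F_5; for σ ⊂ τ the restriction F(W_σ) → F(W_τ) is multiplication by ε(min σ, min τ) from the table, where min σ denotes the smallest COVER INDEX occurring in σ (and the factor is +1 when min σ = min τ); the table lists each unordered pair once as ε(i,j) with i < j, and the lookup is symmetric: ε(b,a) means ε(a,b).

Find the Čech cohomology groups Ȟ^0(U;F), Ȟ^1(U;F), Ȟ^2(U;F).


nonempty intersections:
  W12={t} W13={p} W14={v} W15={r} W23={u} W45={s}
C dims 5,6; δ0: rk_F5 5
Ȟ^0: (5−5)−0=0 ⇒ 0
Ȟ^1: (6−0)−5=1 ⇒ Z/5
Ȟ^2: (0−0)−0=0 ⇒ 0

Ȟ^0 = 0,  Ȟ^1 = Z/5,  Ȟ^2 = 0


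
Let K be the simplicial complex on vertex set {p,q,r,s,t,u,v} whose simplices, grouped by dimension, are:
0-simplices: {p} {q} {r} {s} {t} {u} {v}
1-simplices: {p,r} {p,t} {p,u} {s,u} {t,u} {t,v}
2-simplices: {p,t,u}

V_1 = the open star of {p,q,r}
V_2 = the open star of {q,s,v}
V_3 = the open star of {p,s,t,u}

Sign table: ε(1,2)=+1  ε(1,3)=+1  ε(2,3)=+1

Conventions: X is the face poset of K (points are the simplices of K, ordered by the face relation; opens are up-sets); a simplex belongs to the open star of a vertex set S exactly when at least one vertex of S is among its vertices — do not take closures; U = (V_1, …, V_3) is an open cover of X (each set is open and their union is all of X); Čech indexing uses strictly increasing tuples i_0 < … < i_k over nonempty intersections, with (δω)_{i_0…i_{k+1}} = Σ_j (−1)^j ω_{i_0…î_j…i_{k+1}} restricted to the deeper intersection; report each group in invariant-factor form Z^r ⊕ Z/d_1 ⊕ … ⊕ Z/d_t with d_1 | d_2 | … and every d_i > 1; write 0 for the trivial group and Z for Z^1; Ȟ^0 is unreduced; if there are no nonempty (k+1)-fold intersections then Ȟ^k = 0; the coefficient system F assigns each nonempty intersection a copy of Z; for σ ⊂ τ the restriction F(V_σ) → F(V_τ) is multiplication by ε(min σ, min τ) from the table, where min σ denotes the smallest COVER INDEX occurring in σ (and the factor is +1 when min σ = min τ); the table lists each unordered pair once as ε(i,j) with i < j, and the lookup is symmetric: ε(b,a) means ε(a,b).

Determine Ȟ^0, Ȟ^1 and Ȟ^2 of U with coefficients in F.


cover nerve:
  V1={{p},{q},{r},{p,r},{p,t},{p,u},{p,t,u}} V2={{q},{s},{v},{s,u},{t,v}} V3={{p},{s},{t},{u},{p,r},{p,t},{p,u},{s,u},{t,u},{t,v},{p,t,u}}
  V12={{q}} V13={{p},{p,r},{p,t},{p,u},{p,t,u}} V23={{s},{s,u},{t,v}}
C dims 3,3; δ0: rk 2, SNF 1^2
Ȟ^0: (3−2)−0=1 ⇒ Z
Ȟ^1: (3−0)−2=1 ⇒ Z
Ȟ^2: (0−0)−0=0 ⇒ 0

Ȟ^0 = Z; Ȟ^1 = Z; Ȟ^2 = 0
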